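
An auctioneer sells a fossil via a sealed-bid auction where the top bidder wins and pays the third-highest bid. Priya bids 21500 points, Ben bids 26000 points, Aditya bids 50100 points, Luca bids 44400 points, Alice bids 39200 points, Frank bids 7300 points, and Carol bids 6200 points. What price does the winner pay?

Price paid: 39200 points.

Ranking the bids: Aditya 50100 points, then Luca 44400 points, then Alice 39200 points, then Ben 26000 points, then Priya 21500 points, then Frank 7300 points, then Carol 6200 points.
Aditya is the highest bidder, so Aditya wins.
Under the third-price rule, the price is the third-highest bid: 39200 points.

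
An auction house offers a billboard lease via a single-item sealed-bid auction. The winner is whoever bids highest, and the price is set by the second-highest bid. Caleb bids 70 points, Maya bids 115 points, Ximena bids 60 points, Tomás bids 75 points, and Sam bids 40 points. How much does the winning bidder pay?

Ranking the bids: Maya 115 points; Tomás 75 points; Caleb 70 points; Ximena 60 points; Sam 40 points.
Maya has the highest bid, so Maya wins.
The second-highest bid is 75 points, so that is what Maya pays.

Price paid: 75 points.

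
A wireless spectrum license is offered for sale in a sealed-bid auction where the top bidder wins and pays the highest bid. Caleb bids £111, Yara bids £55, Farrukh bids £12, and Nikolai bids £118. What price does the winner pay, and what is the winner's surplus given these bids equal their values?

Ordered from highest: Nikolai £118 > Caleb £111 > Yara £55 > Farrukh £12.
Nikolai is the highest bidder, so Nikolai wins.
Under the first-price rule, the price is the highest bid: £118.
Surplus = £118 − £118 = £0.

Price £118; surplus £0.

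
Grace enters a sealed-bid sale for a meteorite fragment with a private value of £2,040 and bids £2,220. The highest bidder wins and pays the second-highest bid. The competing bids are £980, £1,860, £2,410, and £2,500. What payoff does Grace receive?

Grace's payoff: £0.

Highest competing bid: £2,500.
Grace's bid £2,220 is not the highest, so Grace loses, pays nothing, and earns zero payoff.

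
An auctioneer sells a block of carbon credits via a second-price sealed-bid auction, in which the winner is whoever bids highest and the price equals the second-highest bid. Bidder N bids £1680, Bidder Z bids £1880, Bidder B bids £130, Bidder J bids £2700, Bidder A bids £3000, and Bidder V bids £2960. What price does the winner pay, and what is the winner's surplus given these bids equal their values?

Sorted high to low: Bidder A £3000; Bidder V £2960; Bidder J £2700; Bidder Z £1880; Bidder N £1680; Bidder B £130.
Bidder A is the highest bidder, so Bidder A wins.
Under the second-price rule, the price is the second-highest bid: £2960.
Surplus = £3000 − £2960 = £40.

Price £2960; surplus £40.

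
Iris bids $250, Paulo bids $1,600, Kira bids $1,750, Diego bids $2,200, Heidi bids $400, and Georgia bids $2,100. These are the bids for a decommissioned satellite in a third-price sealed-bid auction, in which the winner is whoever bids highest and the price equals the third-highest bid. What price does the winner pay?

Ranking the bids: Diego $2,200, then Georgia $2,100, then Kira $1,750, then Paulo $1,600, then Heidi $400, then Iris $250.
Diego is the highest bidder, so Diego wins.
Under the third-price rule, the price is the third-highest bid: $1,750.

Price paid: $1,750.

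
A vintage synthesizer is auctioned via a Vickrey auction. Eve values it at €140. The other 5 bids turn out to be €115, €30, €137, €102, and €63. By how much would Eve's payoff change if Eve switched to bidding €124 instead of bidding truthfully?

Payoff change: -€3.

The highest competing bid is €137.
Bidding truthfully at €140: Eve has the top bid, wins, and pays the second-highest bid €137. Payoff = €140 − €137 = €3.
Bidding €124: the top bid is €137 (a rival), so Eve loses. Payoff = €0.
Change = €0 − €3 = -€3.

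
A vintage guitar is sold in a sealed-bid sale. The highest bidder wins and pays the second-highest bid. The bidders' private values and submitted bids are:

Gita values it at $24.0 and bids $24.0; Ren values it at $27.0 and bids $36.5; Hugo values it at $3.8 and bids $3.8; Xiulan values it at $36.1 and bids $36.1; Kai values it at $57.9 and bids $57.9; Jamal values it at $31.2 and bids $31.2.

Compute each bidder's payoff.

Ordered from highest: Kai $57.9; Ren $36.5; Xiulan $36.1; Jamal $31.2; Gita $24.0; Hugo $3.8.
Kai has the top bid and wins; the price is the second-highest bid, $36.5.
Kai's payoff = $57.9 − $36.5 = $21.4. All other bidders lose, so their payoff is 0.

Payoffs: Gita $0.0, Ren $0.0, Hugo $0.0, Xiulan $0.0, Kai $21.4, Jamal $0.0.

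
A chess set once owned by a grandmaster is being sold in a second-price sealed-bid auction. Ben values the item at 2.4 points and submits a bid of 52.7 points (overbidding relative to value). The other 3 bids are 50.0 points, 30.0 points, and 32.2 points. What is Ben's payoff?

Highest competing bid: 50.0 points.
Ben's bid 52.7 points is the highest overall, so Ben wins and pays the second-highest bid, 50.0 points.
Payoff = value − price = 2.4 points − 50.0 points = -47.6 points.
Overbidding won the item at a price above value — truthful bidding would have avoided this loss.

-47.6 points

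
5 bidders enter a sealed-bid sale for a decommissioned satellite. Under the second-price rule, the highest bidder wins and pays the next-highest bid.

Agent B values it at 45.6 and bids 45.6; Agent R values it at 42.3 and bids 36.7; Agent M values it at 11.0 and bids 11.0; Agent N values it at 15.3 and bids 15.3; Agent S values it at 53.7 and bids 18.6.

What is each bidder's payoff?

Sorted high to low: Agent B 45.6, then Agent R 36.7, then Agent S 18.6, then Agent N 15.3, then Agent M 11.0.
Agent B has the top bid and wins; the price is the second-highest bid, 36.7.
Agent B's payoff = 45.6 − 36.7 = 8.9. All other bidders lose, so their payoff is 0.

Payoffs: Agent B 8.9, Agent R 0.0, Agent M 0.0, Agent N 0.0, Agent S 0.0.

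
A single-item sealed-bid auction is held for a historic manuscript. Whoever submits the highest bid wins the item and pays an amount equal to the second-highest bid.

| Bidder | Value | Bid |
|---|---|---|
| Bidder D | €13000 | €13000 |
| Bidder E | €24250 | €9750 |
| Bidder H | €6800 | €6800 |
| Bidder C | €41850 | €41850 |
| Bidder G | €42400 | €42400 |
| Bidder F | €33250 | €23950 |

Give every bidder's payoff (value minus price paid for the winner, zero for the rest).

Sorted high to low: Bidder G €42400, then Bidder C €41850, then Bidder F €23950, then Bidder D €13000, then Bidder E €9750, then Bidder H €6800.
Bidder G has the top bid and wins; the price is the second-highest bid, €41850.
Bidder G's payoff = €42400 − €41850 = €550. All other bidders lose, so their payoff is 0.

Bidder D €0, Bidder E €0, Bidder H €0, Bidder C €0, Bidder G €550, Bidder F €0.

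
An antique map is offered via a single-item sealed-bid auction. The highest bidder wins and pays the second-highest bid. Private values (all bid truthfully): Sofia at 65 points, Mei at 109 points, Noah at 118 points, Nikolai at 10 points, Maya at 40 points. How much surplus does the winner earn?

Bids in descending order: Noah 118 points, then Mei 109 points, then Sofia 65 points, then Maya 40 points, then Nikolai 10 points.
Noah wins with the top bid and pays the second-highest, 109 points.
Surplus = 118 points − 109 points = 9 points.

Winner's surplus: 9 points.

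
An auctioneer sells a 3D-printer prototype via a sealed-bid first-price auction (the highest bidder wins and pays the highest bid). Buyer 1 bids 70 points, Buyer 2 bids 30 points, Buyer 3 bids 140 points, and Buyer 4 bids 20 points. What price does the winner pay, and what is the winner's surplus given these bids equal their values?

Sorted high to low: Buyer 3 140 points > Buyer 1 70 points > Buyer 2 30 points > Buyer 4 20 points.
Buyer 3 is the highest bidder, so Buyer 3 wins.
Under the first-price rule, the price is the highest bid: 140 points.
Surplus = 140 points − 140 points = 0 points.

The winner pays 140 points for a surplus of 0 points.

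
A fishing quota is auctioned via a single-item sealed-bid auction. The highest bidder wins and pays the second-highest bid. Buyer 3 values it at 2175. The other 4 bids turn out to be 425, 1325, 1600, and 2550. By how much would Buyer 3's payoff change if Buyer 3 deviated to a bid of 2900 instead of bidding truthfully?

The highest competing bid is 2550.
Bidding truthfully at 2175: the top bid is 2550 (a rival), so Buyer 3 loses. Payoff = 0.
Bidding 2900: Buyer 3 has the top bid, wins, and pays the second-highest bid 2550. Payoff = 2175 − 2550 = -375.
Change = -375 − 0 = -375.

Payoff change: -375.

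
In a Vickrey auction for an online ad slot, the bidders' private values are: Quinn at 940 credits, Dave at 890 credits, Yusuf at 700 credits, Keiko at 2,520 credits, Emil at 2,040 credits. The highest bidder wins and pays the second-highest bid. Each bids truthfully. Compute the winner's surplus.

480 credits

Sorted high to low: Keiko 2,520 credits; Emil 2,040 credits; Quinn 940 credits; Dave 890 credits; Yusuf 700 credits.
Keiko wins with the top bid and pays the second-highest, 2,040 credits.
Surplus = 2,520 credits − 2,040 credits = 480 credits.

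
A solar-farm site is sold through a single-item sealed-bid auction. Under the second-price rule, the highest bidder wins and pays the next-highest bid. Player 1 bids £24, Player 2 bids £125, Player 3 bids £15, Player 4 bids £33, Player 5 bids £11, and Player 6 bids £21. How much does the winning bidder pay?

Bids in descending order: Player 2 £125 > Player 4 £33 > Player 1 £24 > Player 6 £21 > Player 3 £15 > Player 5 £11.
Player 2 has the highest bid, so Player 2 wins.
The second-highest bid is £33, so that is what Player 2 pays.

Price paid: £33.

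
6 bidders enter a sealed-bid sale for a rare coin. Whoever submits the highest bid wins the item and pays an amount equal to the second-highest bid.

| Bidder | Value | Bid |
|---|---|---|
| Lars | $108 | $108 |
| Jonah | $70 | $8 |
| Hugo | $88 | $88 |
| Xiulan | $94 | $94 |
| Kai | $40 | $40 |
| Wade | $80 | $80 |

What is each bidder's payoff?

Lars $14, Jonah $0, Hugo $0, Xiulan $0, Kai $0, Wade $0.

Ranking the bids: Lars $108 > Xiulan $94 > Hugo $88 > Wade $80 > Kai $40 > Jonah $8.
Lars has the top bid and wins; the price is the second-highest bid, $94.
Lars's payoff = $108 − $94 = $14. All other bidders lose, so their payoff is 0.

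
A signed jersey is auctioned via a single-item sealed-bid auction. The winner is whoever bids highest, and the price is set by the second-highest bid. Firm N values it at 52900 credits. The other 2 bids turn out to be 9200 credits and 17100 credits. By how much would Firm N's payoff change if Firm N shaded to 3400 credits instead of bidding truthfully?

The highest competing bid is 17100 credits.
Bidding truthfully at 52900 credits: Firm N has the top bid, wins, and pays the second-highest bid 17100 credits. Payoff = 52900 credits − 17100 credits = 35800 credits.
Bidding 3400 credits: the top bid is 17100 credits (a rival), so Firm N loses. Payoff = 0 credits.
Change = 0 credits − 35800 credits = -35800 credits.

-35800 credits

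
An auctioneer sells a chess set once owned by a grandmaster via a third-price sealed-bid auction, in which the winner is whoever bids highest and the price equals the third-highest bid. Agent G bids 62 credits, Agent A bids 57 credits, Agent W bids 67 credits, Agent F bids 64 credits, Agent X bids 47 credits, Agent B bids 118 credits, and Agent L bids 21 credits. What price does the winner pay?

Ranking the bids: Agent B 118 credits, then Agent W 67 credits, then Agent F 64 credits, then Agent G 62 credits, then Agent A 57 credits, then Agent X 47 credits, then Agent L 21 credits.
Agent B is the highest bidder, so Agent B wins.
Under the third-price rule, the price is the third-highest bid: 64 credits.

The winner pays 64 credits.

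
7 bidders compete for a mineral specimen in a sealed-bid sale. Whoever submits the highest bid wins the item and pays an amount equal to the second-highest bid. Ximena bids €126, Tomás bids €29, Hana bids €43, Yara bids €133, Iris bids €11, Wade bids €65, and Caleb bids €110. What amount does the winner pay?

Price paid: €126.

Sorted high to low: Yara €133; Ximena €126; Caleb €110; Wade €65; Hana €43; Tomás €29; Iris €11.
Yara has the highest bid, so Yara wins.
The second-highest bid is €126, so that is what Yara pays.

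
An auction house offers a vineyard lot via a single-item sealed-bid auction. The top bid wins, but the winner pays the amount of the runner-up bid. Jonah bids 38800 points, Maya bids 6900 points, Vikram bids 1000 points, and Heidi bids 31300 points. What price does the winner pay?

Price paid: 31300 points.

Sorted high to low: Jonah 38800 points; Heidi 31300 points; Maya 6900 points; Vikram 1000 points.
Jonah has the highest bid, so Jonah wins.
The second-highest bid is 31300 points, so that is what Jonah pays.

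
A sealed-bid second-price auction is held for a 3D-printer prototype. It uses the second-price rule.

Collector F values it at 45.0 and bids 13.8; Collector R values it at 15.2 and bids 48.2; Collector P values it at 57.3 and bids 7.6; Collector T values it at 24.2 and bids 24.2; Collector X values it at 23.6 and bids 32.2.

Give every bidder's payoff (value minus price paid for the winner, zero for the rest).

Ordered from highest: Collector R 48.2; Collector X 32.2; Collector T 24.2; Collector F 13.8; Collector P 7.6.
Collector R has the top bid and wins; the price is the second-highest bid, 32.2.
Collector R's payoff = 15.2 − 32.2 = -17.0. All other bidders lose, so their payoff is 0.

Payoffs: Collector F 0.0, Collector R -17.0, Collector P 0.0, Collector T 0.0, Collector X 0.0.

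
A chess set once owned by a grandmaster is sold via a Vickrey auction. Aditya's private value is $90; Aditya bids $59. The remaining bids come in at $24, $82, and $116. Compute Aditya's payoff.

Highest competing bid: $116.
Aditya's bid $59 is not the highest, so Aditya loses, pays nothing, and earns zero payoff.

Payoff = $0.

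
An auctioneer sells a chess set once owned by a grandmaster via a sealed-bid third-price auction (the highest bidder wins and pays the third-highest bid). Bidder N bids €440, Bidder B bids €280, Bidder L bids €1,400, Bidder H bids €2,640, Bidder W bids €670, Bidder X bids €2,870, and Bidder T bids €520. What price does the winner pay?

Ranking the bids: Bidder X €2,870 > Bidder H €2,640 > Bidder L €1,400 > Bidder W €670 > Bidder T €520 > Bidder N €440 > Bidder B €280.
Bidder X is the highest bidder, so Bidder X wins.
Under the third-price rule, the price is the third-highest bid: €1,400.

Price paid: €1,400.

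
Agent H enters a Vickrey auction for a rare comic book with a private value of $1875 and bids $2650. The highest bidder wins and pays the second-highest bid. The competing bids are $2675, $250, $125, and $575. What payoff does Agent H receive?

Agent H's payoff: $0.

Highest competing bid: $2675.
Agent H's bid $2650 is not the highest, so Agent H loses, pays nothing, and earns zero payoff.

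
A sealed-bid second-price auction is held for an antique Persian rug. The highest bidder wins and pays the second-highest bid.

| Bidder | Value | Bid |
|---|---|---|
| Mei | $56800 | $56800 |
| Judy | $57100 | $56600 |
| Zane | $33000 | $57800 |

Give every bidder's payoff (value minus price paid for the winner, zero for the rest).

Mei $0, Judy $0, Zane -$23800.

Ranking the bids: Zane $57800; Mei $56800; Judy $56600.
Zane has the top bid and wins; the price is the second-highest bid, $56800.
Zane's payoff = $33000 − $56800 = -$23800. All other bidders lose, so their payoff is 0.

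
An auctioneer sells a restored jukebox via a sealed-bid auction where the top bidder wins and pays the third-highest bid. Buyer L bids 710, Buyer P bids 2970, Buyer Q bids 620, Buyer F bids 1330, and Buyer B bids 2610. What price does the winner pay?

Sorted high to low: Buyer P 2970; Buyer B 2610; Buyer F 1330; Buyer L 710; Buyer Q 620.
Buyer P is the highest bidder, so Buyer P wins.
Under the third-price rule, the price is the third-highest bid: 1330.

Price paid: 1330.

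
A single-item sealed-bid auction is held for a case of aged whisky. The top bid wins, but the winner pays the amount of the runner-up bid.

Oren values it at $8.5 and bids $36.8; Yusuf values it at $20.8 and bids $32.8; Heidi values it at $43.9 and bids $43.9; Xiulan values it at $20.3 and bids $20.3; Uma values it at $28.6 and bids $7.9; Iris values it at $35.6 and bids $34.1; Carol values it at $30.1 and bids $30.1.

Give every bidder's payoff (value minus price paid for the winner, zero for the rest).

Oren $0.0, Yusuf $0.0, Heidi $7.1, Xiulan $0.0, Uma $0.0, Iris $0.0, Carol $0.0.

Ordered from highest: Heidi $43.9; Oren $36.8; Iris $34.1; Yusuf $32.8; Carol $30.1; Xiulan $20.3; Uma $7.9.
Heidi has the top bid and wins; the price is the second-highest bid, $36.8.
Heidi's payoff = $43.9 − $36.8 = $7.1. All other bidders lose, so their payoff is 0.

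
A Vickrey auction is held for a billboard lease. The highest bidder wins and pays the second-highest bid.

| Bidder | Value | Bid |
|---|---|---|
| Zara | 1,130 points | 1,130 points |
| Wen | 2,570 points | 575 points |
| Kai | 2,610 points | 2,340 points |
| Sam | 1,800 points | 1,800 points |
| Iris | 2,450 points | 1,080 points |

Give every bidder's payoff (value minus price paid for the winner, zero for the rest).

Ranking the bids: Kai 2,340 points > Sam 1,800 points > Zara 1,130 points > Iris 1,080 points > Wen 575 points.
Kai has the top bid and wins; the price is the second-highest bid, 1,800 points.
Kai's payoff = 2,610 points − 1,800 points = 810 points. All other bidders lose, so their payoff is 0.

Payoffs: Zara 0 points, Wen 0 points, Kai 810 points, Sam 0 points, Iris 0 points.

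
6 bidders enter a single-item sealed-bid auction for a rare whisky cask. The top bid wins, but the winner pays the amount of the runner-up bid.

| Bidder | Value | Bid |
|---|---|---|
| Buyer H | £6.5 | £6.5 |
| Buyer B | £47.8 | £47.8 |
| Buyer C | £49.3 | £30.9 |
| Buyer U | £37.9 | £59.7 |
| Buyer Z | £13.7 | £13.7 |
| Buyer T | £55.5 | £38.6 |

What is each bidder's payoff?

Payoffs: Buyer H £0.0, Buyer B £0.0, Buyer C £0.0, Buyer U -£9.9, Buyer Z £0.0, Buyer T £0.0.

Bids in descending order: Buyer U £59.7 > Buyer B £47.8 > Buyer T £38.6 > Buyer C £30.9 > Buyer Z £13.7 > Buyer H £6.5.
Buyer U has the top bid and wins; the price is the second-highest bid, £47.8.
Buyer U's payoff = £37.9 − £47.8 = -£9.9. All other bidders lose, so their payoff is 0.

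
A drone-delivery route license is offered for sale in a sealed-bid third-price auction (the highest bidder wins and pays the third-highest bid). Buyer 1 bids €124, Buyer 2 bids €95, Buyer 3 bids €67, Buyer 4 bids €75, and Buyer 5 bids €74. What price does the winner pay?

The winner pays €75.

Ranking the bids: Buyer 1 €124 > Buyer 2 €95 > Buyer 4 €75 > Buyer 5 €74 > Buyer 3 €67.
Buyer 1 is the highest bidder, so Buyer 1 wins.
Under the third-price rule, the price is the third-highest bid: €75.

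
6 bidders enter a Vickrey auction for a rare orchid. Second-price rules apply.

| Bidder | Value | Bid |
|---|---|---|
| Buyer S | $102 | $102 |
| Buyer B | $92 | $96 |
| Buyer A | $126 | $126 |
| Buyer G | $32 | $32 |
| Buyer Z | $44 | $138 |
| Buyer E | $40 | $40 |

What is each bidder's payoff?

Buyer S $0, Buyer B $0, Buyer A $0, Buyer G $0, Buyer Z -$82, Buyer E $0.

Ordered from highest: Buyer Z $138 > Buyer A $126 > Buyer S $102 > Buyer B $96 > Buyer E $40 > Buyer G $32.
Buyer Z has the top bid and wins; the price is the second-highest bid, $126.
Buyer Z's payoff = $44 − $126 = -$82. All other bidders lose, so their payoff is 0.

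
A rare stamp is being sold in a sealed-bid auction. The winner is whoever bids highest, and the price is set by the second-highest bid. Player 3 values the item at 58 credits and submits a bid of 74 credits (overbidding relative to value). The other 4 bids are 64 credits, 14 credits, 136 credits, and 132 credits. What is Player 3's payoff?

0 credits

Highest competing bid: 136 credits.
Player 3's bid 74 credits is not the highest, so Player 3 loses, pays nothing, and earns zero payoff.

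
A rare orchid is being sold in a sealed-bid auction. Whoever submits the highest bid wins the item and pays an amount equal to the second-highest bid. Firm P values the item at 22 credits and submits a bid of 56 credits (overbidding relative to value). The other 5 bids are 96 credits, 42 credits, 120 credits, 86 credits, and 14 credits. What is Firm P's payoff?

Highest competing bid: 120 credits.
Firm P's bid 56 credits is not the highest, so Firm P loses, pays nothing, and earns zero payoff.

Payoff = 0 credits.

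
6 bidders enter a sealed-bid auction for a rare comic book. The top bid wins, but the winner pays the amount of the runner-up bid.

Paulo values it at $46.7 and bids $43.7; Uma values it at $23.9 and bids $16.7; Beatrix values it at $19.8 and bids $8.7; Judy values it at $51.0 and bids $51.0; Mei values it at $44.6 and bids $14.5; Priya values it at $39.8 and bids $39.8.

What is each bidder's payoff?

Paulo $0.0, Uma $0.0, Beatrix $0.0, Judy $7.3, Mei $0.0, Priya $0.0.

Ranking the bids: Judy $51.0, then Paulo $43.7, then Priya $39.8, then Uma $16.7, then Mei $14.5, then Beatrix $8.7.
Judy has the top bid and wins; the price is the second-highest bid, $43.7.
Judy's payoff = $51.0 − $43.7 = $7.3. All other bidders lose, so their payoff is 0.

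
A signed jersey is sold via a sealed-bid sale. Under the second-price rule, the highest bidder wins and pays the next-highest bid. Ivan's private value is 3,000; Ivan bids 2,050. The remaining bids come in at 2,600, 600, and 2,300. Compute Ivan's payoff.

0

Highest competing bid: 2,600.
Ivan's bid 2,050 is not the highest, so Ivan loses, pays nothing, and earns zero payoff.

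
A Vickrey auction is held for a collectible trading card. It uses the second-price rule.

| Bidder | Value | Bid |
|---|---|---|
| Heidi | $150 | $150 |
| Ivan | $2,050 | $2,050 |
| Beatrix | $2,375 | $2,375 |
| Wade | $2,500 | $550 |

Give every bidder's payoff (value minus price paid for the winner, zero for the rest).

Ranking the bids: Beatrix $2,375, then Ivan $2,050, then Wade $550, then Heidi $150.
Beatrix has the top bid and wins; the price is the second-highest bid, $2,050.
Beatrix's payoff = $2,375 − $2,050 = $325. All other bidders lose, so their payoff is 0.

Payoffs: Heidi $0, Ivan $0, Beatrix $325, Wade $0.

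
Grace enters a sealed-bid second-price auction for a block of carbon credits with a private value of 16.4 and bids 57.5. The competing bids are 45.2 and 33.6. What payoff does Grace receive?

-28.8

Highest competing bid: 45.2.
Grace's bid 57.5 is the highest overall, so Grace wins and pays the second-highest bid, 45.2.
Payoff = value − price = 16.4 − 45.2 = -28.8.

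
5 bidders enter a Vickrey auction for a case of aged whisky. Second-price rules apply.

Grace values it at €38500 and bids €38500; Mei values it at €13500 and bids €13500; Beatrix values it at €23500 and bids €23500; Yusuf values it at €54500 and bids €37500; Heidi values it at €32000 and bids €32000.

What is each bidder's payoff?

Payoffs: Grace €1000, Mei €0, Beatrix €0, Yusuf €0, Heidi €0.

Bids in descending order: Grace €38500 > Yusuf €37500 > Heidi €32000 > Beatrix €23500 > Mei €13500.
Grace has the top bid and wins; the price is the second-highest bid, €37500.
Grace's payoff = €38500 − €37500 = €1000. All other bidders lose, so their payoff is 0.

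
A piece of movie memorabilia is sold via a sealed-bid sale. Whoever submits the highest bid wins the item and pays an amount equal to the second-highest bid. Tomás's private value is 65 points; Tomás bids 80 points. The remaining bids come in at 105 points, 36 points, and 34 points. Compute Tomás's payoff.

Highest competing bid: 105 points.
Tomás's bid 80 points is not the highest, so Tomás loses, pays nothing, and earns zero payoff.

Payoff = 0 points.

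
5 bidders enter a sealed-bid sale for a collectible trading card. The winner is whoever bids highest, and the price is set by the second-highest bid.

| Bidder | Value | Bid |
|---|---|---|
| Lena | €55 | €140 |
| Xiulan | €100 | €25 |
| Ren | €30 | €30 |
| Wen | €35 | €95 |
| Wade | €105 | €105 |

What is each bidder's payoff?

Ordered from highest: Lena €140; Wade €105; Wen €95; Ren €30; Xiulan €25.
Lena has the top bid and wins; the price is the second-highest bid, €105.
Lena's payoff = €55 − €105 = -€50. All other bidders lose, so their payoff is 0.

Payoffs: Lena -€50, Xiulan €0, Ren €0, Wen €0, Wade €0.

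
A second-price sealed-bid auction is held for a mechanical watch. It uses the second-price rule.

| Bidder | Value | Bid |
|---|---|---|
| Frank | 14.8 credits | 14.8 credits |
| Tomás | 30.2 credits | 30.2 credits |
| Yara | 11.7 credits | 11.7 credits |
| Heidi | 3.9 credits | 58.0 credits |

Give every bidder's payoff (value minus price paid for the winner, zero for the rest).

Ranking the bids: Heidi 58.0 credits, then Tomás 30.2 credits, then Frank 14.8 credits, then Yara 11.7 credits.
Heidi has the top bid and wins; the price is the second-highest bid, 30.2 credits.
Heidi's payoff = 3.9 credits − 30.2 credits = -26.3 credits. All other bidders lose, so their payoff is 0.

Frank 0.0 credits, Tomás 0.0 credits, Yara 0.0 credits, Heidi -26.3 credits.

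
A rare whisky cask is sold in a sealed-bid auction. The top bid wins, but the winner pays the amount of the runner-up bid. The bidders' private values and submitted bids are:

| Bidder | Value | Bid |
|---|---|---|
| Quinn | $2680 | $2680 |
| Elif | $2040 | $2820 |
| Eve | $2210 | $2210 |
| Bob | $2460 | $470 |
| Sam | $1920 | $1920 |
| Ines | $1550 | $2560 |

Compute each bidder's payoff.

Sorted high to low: Elif $2820; Quinn $2680; Ines $2560; Eve $2210; Sam $1920; Bob $470.
Elif has the top bid and wins; the price is the second-highest bid, $2680.
Elif's payoff = $2040 − $2680 = -$640. All other bidders lose, so their payoff is 0.

Quinn $0, Elif -$640, Eve $0, Bob $0, Sam $0, Ines $0.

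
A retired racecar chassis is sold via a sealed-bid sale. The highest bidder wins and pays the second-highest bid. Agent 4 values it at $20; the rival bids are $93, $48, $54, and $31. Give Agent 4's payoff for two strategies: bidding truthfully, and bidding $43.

The highest competing bid is $93.
Bidding truthfully at $20: the top bid is $93 (a rival), so Agent 4 loses. Payoff = $0.
Bidding $43: the top bid is $93 (a rival), so Agent 4 loses. Payoff = $0.

Truthful: $0; alternative: $0.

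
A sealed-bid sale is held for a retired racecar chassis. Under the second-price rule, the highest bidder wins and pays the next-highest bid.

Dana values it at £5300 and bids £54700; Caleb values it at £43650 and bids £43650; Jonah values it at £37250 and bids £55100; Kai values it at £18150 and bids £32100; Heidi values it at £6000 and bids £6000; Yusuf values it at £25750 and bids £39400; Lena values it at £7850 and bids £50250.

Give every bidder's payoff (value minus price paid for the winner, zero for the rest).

Dana £0, Caleb £0, Jonah -£17450, Kai £0, Heidi £0, Yusuf £0, Lena £0.

Sorted high to low: Jonah £55100, then Dana £54700, then Lena £50250, then Caleb £43650, then Yusuf £39400, then Kai £32100, then Heidi £6000.
Jonah has the top bid and wins; the price is the second-highest bid, £54700.
Jonah's payoff = £37250 − £54700 = -£17450. All other bidders lose, so their payoff is 0.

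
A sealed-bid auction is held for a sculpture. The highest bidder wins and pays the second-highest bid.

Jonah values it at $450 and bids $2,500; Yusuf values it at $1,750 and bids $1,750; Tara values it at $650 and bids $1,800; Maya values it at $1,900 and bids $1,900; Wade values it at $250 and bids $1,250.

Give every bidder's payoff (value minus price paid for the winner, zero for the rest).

Jonah -$1,450, Yusuf $0, Tara $0, Maya $0, Wade $0.

Bids in descending order: Jonah $2,500; Maya $1,900; Tara $1,800; Yusuf $1,750; Wade $1,250.
Jonah has the top bid and wins; the price is the second-highest bid, $1,900.
Jonah's payoff = $450 − $1,900 = -$1,450. All other bidders lose, so their payoff is 0.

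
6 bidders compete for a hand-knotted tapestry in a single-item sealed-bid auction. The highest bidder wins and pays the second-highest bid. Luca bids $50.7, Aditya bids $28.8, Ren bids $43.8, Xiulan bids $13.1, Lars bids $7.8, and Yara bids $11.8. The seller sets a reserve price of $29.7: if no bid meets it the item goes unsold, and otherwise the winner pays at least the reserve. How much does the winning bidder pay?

Ordered from highest: Luca $50.7, then Ren $43.8, then Aditya $28.8, then Xiulan $13.1, then Yara $11.8, then Lars $7.8.
Luca has the highest bid, so Luca wins.
The second-highest bid is $43.8, which exceeds the reserve, so that sets the price.

The winner pays $43.8.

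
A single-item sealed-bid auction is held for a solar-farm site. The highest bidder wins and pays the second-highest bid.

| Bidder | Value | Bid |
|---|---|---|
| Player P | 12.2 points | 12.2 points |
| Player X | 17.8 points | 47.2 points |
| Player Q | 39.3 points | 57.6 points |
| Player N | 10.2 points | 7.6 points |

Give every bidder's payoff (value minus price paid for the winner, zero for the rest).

Ranking the bids: Player Q 57.6 points, then Player X 47.2 points, then Player P 12.2 points, then Player N 7.6 points.
Player Q has the top bid and wins; the price is the second-highest bid, 47.2 points.
Player Q's payoff = 39.3 points − 47.2 points = -7.9 points. All other bidders lose, so their payoff is 0.

Payoffs: Player P 0.0 points, Player X 0.0 points, Player Q -7.9 points, Player N 0.0 points.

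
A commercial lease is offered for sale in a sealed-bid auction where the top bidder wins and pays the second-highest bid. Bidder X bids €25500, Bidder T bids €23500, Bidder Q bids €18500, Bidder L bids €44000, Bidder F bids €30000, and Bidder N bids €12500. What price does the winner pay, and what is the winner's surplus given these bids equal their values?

Sorted high to low: Bidder L €44000 > Bidder F €30000 > Bidder X €25500 > Bidder T €23500 > Bidder Q €18500 > Bidder N €12500.
Bidder L is the highest bidder, so Bidder L wins.
Under the second-price rule, the price is the second-highest bid: €30000.
Surplus = €44000 − €30000 = €14000.

The winner pays €30000 for a surplus of €14000.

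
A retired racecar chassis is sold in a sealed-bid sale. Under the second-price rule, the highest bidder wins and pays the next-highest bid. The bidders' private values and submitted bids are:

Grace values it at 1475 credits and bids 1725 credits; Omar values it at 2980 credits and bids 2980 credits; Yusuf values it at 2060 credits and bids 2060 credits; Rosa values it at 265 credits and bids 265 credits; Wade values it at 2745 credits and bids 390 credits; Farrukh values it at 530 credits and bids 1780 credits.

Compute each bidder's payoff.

Grace 0 credits, Omar 920 credits, Yusuf 0 credits, Rosa 0 credits, Wade 0 credits, Farrukh 0 credits.

Ranking the bids: Omar 2980 credits, then Yusuf 2060 credits, then Farrukh 1780 credits, then Grace 1725 credits, then Wade 390 credits, then Rosa 265 credits.
Omar has the top bid and wins; the price is the second-highest bid, 2060 credits.
Omar's payoff = 2980 credits − 2060 credits = 920 credits. All other bidders lose, so their payoff is 0.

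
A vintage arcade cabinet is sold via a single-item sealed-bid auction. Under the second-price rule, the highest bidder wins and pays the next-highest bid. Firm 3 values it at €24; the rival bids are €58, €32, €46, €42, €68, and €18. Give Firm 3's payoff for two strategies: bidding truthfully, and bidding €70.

The highest competing bid is €68.
Bidding truthfully at €24: the top bid is €68 (a rival), so Firm 3 loses. Payoff = €0.
Bidding €70: Firm 3 has the top bid, wins, and pays the second-highest bid €68. Payoff = €24 − €68 = -€44.

Truthful: €0; alternative: -€44.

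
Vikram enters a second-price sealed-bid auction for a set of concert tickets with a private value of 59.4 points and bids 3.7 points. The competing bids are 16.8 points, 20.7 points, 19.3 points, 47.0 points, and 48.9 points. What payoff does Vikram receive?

Payoff = 0.0 points.

Highest competing bid: 48.9 points.
Vikram's bid 3.7 points is not the highest, so Vikram loses, pays nothing, and earns zero payoff.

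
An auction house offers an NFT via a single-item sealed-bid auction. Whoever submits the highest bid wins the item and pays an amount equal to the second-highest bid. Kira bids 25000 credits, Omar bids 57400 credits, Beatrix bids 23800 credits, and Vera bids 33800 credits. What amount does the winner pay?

Ranking the bids: Omar 57400 credits, then Vera 33800 credits, then Kira 25000 credits, then Beatrix 23800 credits.
Omar has the highest bid, so Omar wins.
The second-highest bid is 33800 credits, so that is what Omar pays.

The winner pays 33800 credits.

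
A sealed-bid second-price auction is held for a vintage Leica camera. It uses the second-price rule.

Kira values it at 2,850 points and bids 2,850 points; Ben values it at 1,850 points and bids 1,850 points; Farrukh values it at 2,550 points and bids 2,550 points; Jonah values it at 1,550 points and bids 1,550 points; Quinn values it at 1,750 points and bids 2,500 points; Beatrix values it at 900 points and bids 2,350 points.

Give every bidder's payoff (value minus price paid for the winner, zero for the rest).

Bids in descending order: Kira 2,850 points; Farrukh 2,550 points; Quinn 2,500 points; Beatrix 2,350 points; Ben 1,850 points; Jonah 1,550 points.
Kira has the top bid and wins; the price is the second-highest bid, 2,550 points.
Kira's payoff = 2,850 points − 2,550 points = 300 points. All other bidders lose, so their payoff is 0.

Payoffs: Kira 300 points, Ben 0 points, Farrukh 0 points, Jonah 0 points, Quinn 0 points, Beatrix 0 points.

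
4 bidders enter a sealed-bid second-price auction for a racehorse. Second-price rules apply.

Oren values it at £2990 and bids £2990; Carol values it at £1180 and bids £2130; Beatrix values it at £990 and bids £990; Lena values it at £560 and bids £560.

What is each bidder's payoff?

Ranking the bids: Oren £2990, then Carol £2130, then Beatrix £990, then Lena £560.
Oren has the top bid and wins; the price is the second-highest bid, £2130.
Oren's payoff = £2990 − £2130 = £860. All other bidders lose, so their payoff is 0.

Oren £860, Carol £0, Beatrix £0, Lena £0.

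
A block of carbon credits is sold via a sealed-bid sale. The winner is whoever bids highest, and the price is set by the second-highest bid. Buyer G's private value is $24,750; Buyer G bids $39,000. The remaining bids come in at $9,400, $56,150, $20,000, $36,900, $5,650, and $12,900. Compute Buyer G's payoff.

Payoff = $0.

Highest competing bid: $56,150.
Buyer G's bid $39,000 is not the highest, so Buyer G loses, pays nothing, and earns zero payoff.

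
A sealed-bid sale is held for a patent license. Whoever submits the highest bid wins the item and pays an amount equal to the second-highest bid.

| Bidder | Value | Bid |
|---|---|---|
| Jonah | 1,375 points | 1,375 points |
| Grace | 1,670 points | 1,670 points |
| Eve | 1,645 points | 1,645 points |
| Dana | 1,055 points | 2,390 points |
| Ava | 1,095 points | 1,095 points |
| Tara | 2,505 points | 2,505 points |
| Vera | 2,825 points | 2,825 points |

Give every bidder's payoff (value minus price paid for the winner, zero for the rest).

Bids in descending order: Vera 2,825 points; Tara 2,505 points; Dana 2,390 points; Grace 1,670 points; Eve 1,645 points; Jonah 1,375 points; Ava 1,095 points.
Vera has the top bid and wins; the price is the second-highest bid, 2,505 points.
Vera's payoff = 2,825 points − 2,505 points = 320 points. All other bidders lose, so their payoff is 0.

Jonah 0 points, Grace 0 points, Eve 0 points, Dana 0 points, Ava 0 points, Tara 0 points, Vera 320 points.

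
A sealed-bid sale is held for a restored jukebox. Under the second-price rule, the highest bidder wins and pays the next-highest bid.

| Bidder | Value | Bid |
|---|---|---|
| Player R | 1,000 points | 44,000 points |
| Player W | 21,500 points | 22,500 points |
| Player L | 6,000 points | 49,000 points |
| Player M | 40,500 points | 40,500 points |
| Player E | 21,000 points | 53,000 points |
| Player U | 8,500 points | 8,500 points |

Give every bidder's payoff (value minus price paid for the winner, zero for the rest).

Bids in descending order: Player E 53,000 points, then Player L 49,000 points, then Player R 44,000 points, then Player M 40,500 points, then Player W 22,500 points, then Player U 8,500 points.
Player E has the top bid and wins; the price is the second-highest bid, 49,000 points.
Player E's payoff = 21,000 points − 49,000 points = -28,000 points. All other bidders lose, so their payoff is 0.

Payoffs: Player R 0 points, Player W 0 points, Player L 0 points, Player M 0 points, Player E -28,000 points, Player U 0 points.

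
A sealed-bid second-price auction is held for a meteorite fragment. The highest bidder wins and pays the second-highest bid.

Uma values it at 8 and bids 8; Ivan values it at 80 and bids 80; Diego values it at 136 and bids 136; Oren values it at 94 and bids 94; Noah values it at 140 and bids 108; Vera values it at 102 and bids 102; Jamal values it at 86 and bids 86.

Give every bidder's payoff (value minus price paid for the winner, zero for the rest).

Sorted high to low: Diego 136 > Noah 108 > Vera 102 > Oren 94 > Jamal 86 > Ivan 80 > Uma 8.
Diego has the top bid and wins; the price is the second-highest bid, 108.
Diego's payoff = 136 − 108 = 28. All other bidders lose, so their payoff is 0.

Payoffs: Uma 0, Ivan 0, Diego 28, Oren 0, Noah 0, Vera 0, Jamal 0.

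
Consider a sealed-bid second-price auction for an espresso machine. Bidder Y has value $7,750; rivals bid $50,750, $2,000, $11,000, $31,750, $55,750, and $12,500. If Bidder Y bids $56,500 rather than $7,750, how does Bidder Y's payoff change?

The highest competing bid is $55,750.
Bidding truthfully at $7,750: the top bid is $55,750 (a rival), so Bidder Y loses. Payoff = $0.
Bidding $56,500: Bidder Y has the top bid, wins, and pays the second-highest bid $55,750. Payoff = $7,750 − $55,750 = -$48,000.
Change = -$48,000 − $0 = -$48,000.
This is the dominant-strategy logic: truthful bidding weakly beats any alternative.

Change in payoff: -$48,000.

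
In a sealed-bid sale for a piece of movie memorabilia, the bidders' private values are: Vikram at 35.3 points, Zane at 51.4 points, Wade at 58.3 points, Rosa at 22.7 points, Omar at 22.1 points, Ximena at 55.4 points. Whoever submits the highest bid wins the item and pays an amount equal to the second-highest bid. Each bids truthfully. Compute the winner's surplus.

Sorted high to low: Wade 58.3 points, then Ximena 55.4 points, then Zane 51.4 points, then Vikram 35.3 points, then Rosa 22.7 points, then Omar 22.1 points.
Wade wins with the top bid and pays the second-highest, 55.4 points.
Surplus = 58.3 points − 55.4 points = 2.9 points.

Surplus = 2.9 points.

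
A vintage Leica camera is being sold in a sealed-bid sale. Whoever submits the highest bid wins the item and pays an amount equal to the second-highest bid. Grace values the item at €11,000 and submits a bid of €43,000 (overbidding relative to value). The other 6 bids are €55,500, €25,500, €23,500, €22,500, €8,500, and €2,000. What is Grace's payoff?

Grace's payoff: €0.

Highest competing bid: €55,500.
Grace's bid €43,000 is not the highest, so Grace loses, pays nothing, and earns zero payoff.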